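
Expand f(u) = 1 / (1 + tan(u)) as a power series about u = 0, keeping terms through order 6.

Use the geometric series for the reciprocal, then substitute.
f(0) = 1
f′(0) = -1
f′′(0) = 2
f′′′(0) = -8
f^(4)(0) = 40
f^(5)(0) = -256
f^(6)(0) = 1952

122*u^6/45 - 32*u^5/15 + 5*u^4/3 - 4*u^3/3 + u^2 - u + 1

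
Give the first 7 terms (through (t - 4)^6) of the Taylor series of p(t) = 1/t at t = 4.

(t - 4)^6/16384 - (t - 4)^5/4096 + (t - 4)^4/1024 - (t - 4)^3/256 + (t - 4)^2/64 - (t - 4)/16 + 1/4

[(t - 4)^0] = 1/4;  [(t - 4)^1] = -1/16;  [(t - 4)^2] = 1/64;  [(t - 4)^3] = -1/256;  [(t - 4)^4] = 1/1024;  [(t - 4)^5] = -1/4096;  [(t - 4)^6] = 1/16384.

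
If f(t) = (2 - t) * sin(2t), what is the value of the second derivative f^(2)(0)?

-4

Shift and add copies of the series according to the polynomial's terms.
The coefficient of t^2 in the expansion is -2, so f′′(0) = 2! * (-2) = -4.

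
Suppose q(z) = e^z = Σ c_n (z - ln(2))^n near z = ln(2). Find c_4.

q(ln(2)) = 2
q′(ln(2)) = 2
q′′(ln(2)) = 2
q′′′(ln(2)) = 2
q^(4)(ln(2)) = 2

1/12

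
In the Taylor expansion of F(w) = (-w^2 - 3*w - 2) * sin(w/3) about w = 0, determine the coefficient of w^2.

-1

Multiply each power in the prefactor through the base expansion.
F(0) = 0
F′(0) = -2/3
F′′(0) = -2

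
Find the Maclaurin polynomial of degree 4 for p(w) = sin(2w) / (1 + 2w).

Multiply the two series term by term and collect like powers.
[w^0] = 0;  [w^1] = 2;  [w^2] = -4;  [w^3] = 20/3;  [w^4] = -40/3.

-40*w^4/3 + 20*w^3/3 - 4*w^2 + 2*w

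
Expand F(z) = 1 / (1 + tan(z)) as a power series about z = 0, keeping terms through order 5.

Use the geometric series for the reciprocal, then substitute.
[z^0] = 1;  [z^1] = -1;  [z^2] = 1;  [z^3] = -4/3;  [z^4] = 5/3;  [z^5] = -32/15.

-32*z^5/15 + 5*z^4/3 - 4*z^3/3 + z^2 - z + 1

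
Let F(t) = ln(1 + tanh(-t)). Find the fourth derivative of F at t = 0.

Let u equal the inner series; expand the outer function in u and truncate.
The coefficient of t^4 in the expansion is 1/12, so F^(4)(0) = 4! * (1/12) = 2.

2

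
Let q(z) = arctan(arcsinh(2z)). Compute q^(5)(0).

1696

Plug the Maclaurin series of the inner function into that of the outer and collect terms.
The coefficient of z^5 in the expansion is 212/15, so q^(5)(0) = 5! * (212/15) = 1696.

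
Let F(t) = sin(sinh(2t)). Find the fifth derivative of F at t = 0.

-256

Plug the Maclaurin series of the inner function into that of the outer and collect terms.
The coefficient of t^5 in the expansion is -32/15, so F^(5)(0) = 5! * (-32/15) = -256.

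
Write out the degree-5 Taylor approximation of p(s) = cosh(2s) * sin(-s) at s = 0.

Expand each factor separately, then convolve coefficients.
p(0) = 0
p′(0) = -1
p′′(0) = 0
p′′′(0) = -11
p^(4)(0) = 0
p^(5)(0) = -41

-41*s^5/120 - 11*s^3/6 - s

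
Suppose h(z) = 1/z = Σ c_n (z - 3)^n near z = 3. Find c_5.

Use the known series and substitute for the argument.
h(3) = 1/3
h′(3) = -1/9
h′′(3) = 2/27
h′′′(3) = -2/27
h^(4)(3) = 8/81
h^(5)(3) = -40/243
So c_5 = h^(5)(3)/5! = -1/729.

-1/729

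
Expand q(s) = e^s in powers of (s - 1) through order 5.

e*(s - 1)^5/120 + e*(s - 1)^4/24 + e*(s - 1)^3/6 + e*(s - 1)^2/2 + e*(s - 1) + e

Apply the Taylor formula c_k = f^(k)(a)/k!.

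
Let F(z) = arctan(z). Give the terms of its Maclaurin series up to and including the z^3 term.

-z^3/3 + z

Use the known series and substitute for the argument.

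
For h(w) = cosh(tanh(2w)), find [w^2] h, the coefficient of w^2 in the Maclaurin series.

2

Plug the Maclaurin series of the inner function into that of the outer and collect terms.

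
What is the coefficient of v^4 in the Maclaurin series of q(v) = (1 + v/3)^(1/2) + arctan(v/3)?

-5/10368

Combine the two series term by term.
[v^0] = 1;  [v^1] = 1/2;  [v^2] = -1/72;  [v^3] = -13/1296;  [v^4] = -5/10368.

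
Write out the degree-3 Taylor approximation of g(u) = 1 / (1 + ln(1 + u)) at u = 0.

-7*u^3/3 + 3*u^2/2 - u + 1

Expand as Σ (-1)^k u^k with u equal to the inner function's series.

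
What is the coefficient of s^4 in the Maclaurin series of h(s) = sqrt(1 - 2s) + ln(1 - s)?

-7/8

Add the two expansions coefficient-wise.
h(0) = 1
h′(0) = -2
h′′(0) = -2
h′′′(0) = -5
h^(4)(0) = -21
Dividing each by k! gives the coefficients c_0, ..., c_4.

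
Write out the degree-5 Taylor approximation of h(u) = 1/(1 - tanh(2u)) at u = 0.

64*u^5/15 + 16*u^4/3 + 16*u^3/3 + 4*u^2 + 2*u + 1

Let u equal the inner series; expand the outer function in u and truncate.
h(0) = 1
h′(0) = 2
h′′(0) = 8
h′′′(0) = 32
h^(4)(0) = 128
h^(5)(0) = 512
The Taylor polynomial is Σ h^(k)(0)/k! · u^k.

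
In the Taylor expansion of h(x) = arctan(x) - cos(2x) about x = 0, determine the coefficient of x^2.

2

Expand each term separately and add.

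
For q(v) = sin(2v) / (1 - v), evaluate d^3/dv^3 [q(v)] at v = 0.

Multiply the two series term by term and collect like powers.
The coefficient of v^3 in the expansion is 2/3, so q′′′(0) = 3! * (2/3) = 4.

4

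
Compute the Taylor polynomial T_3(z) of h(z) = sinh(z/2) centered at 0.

h(0) = 0
h′(0) = 1/2
h′′(0) = 0
h′′′(0) = 1/8
The Taylor polynomial is Σ h^(k)(0)/k! · z^k.

z^3/48 + z/2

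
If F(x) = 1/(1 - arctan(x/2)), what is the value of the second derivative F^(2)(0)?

1/2

Plug the Maclaurin series of the inner function into that of the outer and collect terms.
The coefficient of x^2 in the expansion is 1/4, so F′′(0) = 2! * (1/4) = 1/2.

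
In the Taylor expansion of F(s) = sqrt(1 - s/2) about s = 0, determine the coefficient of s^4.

F(0) = 1
F′(0) = -1/4
F′′(0) = -1/16
F′′′(0) = -3/64
F^(4)(0) = -15/256

-5/2048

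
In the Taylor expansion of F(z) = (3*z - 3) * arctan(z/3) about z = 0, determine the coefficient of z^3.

Multiply each power in the prefactor through the base expansion.
[z^0] = 0;  [z^1] = -1;  [z^2] = 1;  [z^3] = 1/27.
So c_3 = F′′′(0)/3! = 1/27.

1/27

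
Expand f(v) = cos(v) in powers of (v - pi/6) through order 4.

sqrt(3)*(v - pi/6)^4/48 + (v - pi/6)^3/12 - sqrt(3)*(v - pi/6)^2/4 - (v - pi/6)/2 + sqrt(3)/2

f(pi/6) = sqrt(3)/2
f′(pi/6) = -1/2
f′′(pi/6) = -sqrt(3)/2
f′′′(pi/6) = 1/2
f^(4)(pi/6) = sqrt(3)/2
The Taylor polynomial is Σ f^(k)(pi/6)/k! · (v - pi/6)^k.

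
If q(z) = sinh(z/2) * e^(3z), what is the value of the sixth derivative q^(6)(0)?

Multiply the two series term by term and collect like powers.
The coefficient of z^6 in the expansion is 1417/1280, so q^(6)(0) = 6! * (1417/1280) = 12753/16.

12753/16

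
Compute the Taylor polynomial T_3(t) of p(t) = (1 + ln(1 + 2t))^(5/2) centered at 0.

-35*t^3/6 + 5*t^2/2 + 5*t + 1

Plug the Maclaurin series of the inner function into that of the outer and collect terms.
[t^0] = 1;  [t^1] = 5;  [t^2] = 5/2;  [t^3] = -35/6.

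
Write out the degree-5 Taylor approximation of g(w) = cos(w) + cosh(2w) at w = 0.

17*w^4/24 + 3*w^2/2 + 2

Expand each term separately and add.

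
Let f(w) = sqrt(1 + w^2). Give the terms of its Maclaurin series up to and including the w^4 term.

[w^0] = 1;  [w^1] = 0;  [w^2] = 1/2;  [w^3] = 0;  [w^4] = -1/8.

-w^4/8 + w^2/2 + 1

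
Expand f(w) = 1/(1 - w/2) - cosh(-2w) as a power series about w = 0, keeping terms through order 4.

-29*w^4/48 + w^3/8 - 7*w^2/4 + w/2

Add the two expansions coefficient-wise.
f(0) = 0
f′(0) = 1/2
f′′(0) = -7/2
f′′′(0) = 3/4
f^(4)(0) = -29/2
The Taylor polynomial is Σ f^(k)(0)/k! · w^k.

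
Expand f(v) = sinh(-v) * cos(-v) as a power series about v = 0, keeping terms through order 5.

v^5/30 + v^3/3 - v

Multiply the two series term by term and collect like powers.
f(0) = 0
f′(0) = -1
f′′(0) = 0
f′′′(0) = 2
f^(4)(0) = 0
f^(5)(0) = 4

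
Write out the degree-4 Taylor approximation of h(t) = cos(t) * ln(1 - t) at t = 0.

t^3/6 - t^2/2 - t

Write out both Maclaurin series and multiply, keeping only the needed powers.
h(0) = 0
h′(0) = -1
h′′(0) = -1
h′′′(0) = 1
h^(4)(0) = 0
Then c_k = h^(k)(0)/k! gives each Taylor coefficient.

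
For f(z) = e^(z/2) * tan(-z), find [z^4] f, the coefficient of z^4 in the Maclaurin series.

Multiply the two series term by term and collect like powers.
[z^0] = 0;  [z^1] = -1;  [z^2] = -1/2;  [z^3] = -11/24;  [z^4] = -3/16.
So c_4 = f^(4)(0)/4! = -3/16.

-3/16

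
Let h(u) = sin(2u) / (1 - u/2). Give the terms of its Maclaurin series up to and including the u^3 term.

-5*u^3/6 + u^2 + 2*u

Write out both Maclaurin series and multiply, keeping only the needed powers.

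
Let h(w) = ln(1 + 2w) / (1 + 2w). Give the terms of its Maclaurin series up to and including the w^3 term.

44*w^3/3 - 6*w^2 + 2*w

Take the Cauchy product of the two expansions.
h(0) = 0
h′(0) = 2
h′′(0) = -12
h′′′(0) = 88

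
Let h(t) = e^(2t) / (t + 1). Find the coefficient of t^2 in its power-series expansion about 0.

Use 1/(1 - r) = Σ r^k on the denominator, then take the Cauchy product.
[t^0] = 1;  [t^1] = 1;  [t^2] = 1.
So c_2 = h′′(0)/2! = 1.

1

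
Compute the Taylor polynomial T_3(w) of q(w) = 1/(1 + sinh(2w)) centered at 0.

-28*w^3/3 + 4*w^2 - 2*w + 1

Compose series: expand the inner function first, then feed it into the outer expansion.
q(0) = 1
q′(0) = -2
q′′(0) = 8
q′′′(0) = -56
Then c_k = q^(k)(0)/k! gives each Taylor coefficient.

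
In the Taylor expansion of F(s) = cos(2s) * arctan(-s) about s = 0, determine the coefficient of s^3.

Multiply the two series term by term and collect like powers.
[s^0] = 0;  [s^1] = -1;  [s^2] = 0;  [s^3] = 7/3.
So c_3 = F′′′(0)/3! = 7/3.

7/3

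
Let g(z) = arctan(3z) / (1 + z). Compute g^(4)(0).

144

Expand each factor separately, then convolve coefficients.
The coefficient of z^4 in the expansion is 6, so g^(4)(0) = 4! * (6) = 144.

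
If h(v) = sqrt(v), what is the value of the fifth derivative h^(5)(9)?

35/209952

The coefficient of (v - 9)^5 in the expansion is 7/5038848, so h^(5)(9) = 5! * (7/5038848) = 35/209952.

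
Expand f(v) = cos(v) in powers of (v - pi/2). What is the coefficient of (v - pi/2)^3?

1/6

[(v - pi/2)^0] = 0;  [(v - pi/2)^1] = -1;  [(v - pi/2)^2] = 0;  [(v - pi/2)^3] = 1/6.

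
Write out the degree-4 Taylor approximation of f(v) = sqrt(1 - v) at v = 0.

-5*v^4/128 - v^3/16 - v^2/8 - v/2 + 1

Use the known series and substitute for the argument.
f(0) = 1
f′(0) = -1/2
f′′(0) = -1/4
f′′′(0) = -3/8
f^(4)(0) = -15/16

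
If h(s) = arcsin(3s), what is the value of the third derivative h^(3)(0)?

27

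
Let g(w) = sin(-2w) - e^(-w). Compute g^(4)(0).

Expand each term separately and add.
The coefficient of w^4 in the expansion is -1/24, so g^(4)(0) = 4! * (-1/24) = -1.

-1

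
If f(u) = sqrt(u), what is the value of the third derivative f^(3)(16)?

Apply the Taylor formula c_k = f^(k)(a)/k!.
The coefficient of (u - 16)^3 in the expansion is 1/16384, so f′′′(16) = 3! * (1/16384) = 3/8192.

3/8192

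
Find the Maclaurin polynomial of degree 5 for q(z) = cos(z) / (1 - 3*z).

1837*z^5/8 + 1837*z^4/24 + 51*z^3/2 + 17*z^2/2 + 3*z + 1

Expand 1/(denominator) as a geometric series and multiply by the numerator's series.
q(0) = 1
q′(0) = 3
q′′(0) = 17
q′′′(0) = 153
q^(4)(0) = 1837
q^(5)(0) = 27555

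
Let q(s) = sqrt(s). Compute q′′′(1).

Apply the Taylor formula c_k = f^(k)(a)/k!.
From the series, [(s - 1)^3] q = 1/16; multiply by 3! = 6 to get 3/8.

3/8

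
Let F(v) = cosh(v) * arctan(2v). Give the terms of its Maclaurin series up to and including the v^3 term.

-5*v^3/3 + 2*v

Take the Cauchy product of the two expansions.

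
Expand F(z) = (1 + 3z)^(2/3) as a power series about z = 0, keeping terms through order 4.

F(0) = 1
F′(0) = 2
F′′(0) = -2
F′′′(0) = 8
F^(4)(0) = -56
Dividing each by k! gives the coefficients c_0, ..., c_4.

-7*z^4/3 + 4*z^3/3 - z^2 + 2*z + 1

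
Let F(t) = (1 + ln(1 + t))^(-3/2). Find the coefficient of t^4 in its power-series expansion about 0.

1003/128

Let u equal the inner series; expand the outer function in u and truncate.
F(0) = 1
F′(0) = -3/2
F′′(0) = 21/4
F′′′(0) = -219/8
F^(4)(0) = 3009/16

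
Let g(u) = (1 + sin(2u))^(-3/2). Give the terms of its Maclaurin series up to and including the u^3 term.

-31*u^3/2 + 15*u^2/2 - 3*u + 1

Let u equal the inner series; expand the outer function in u and truncate.
g(0) = 1
g′(0) = -3
g′′(0) = 15
g′′′(0) = -93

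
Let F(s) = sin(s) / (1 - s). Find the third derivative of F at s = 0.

5

Expand each factor separately, then convolve coefficients.
The coefficient of s^3 in the expansion is 5/6, so F′′′(0) = 3! * (5/6) = 5.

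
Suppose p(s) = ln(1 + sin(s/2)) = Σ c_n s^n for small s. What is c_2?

-1/8

Let u equal the inner series; expand the outer function in u and truncate.
p(0) = 0
p′(0) = 1/2
p′′(0) = -1/4
Dividing each by k! gives the coefficients c_0, ..., c_2.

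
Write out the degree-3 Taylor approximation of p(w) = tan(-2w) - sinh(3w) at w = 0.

-43*w^3/6 - 5*w

Combine the two series term by term.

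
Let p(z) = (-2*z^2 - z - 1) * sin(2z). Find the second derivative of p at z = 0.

-4

Multiply each power in the prefactor through the base expansion.
The coefficient of z^2 in the expansion is -2, so p′′(0) = 2! * (-2) = -4.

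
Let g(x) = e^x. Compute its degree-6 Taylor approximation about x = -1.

g(-1) = e^(-1)
g′(-1) = e^(-1)
g′′(-1) = e^(-1)
g′′′(-1) = e^(-1)
g^(4)(-1) = e^(-1)
g^(5)(-1) = e^(-1)
g^(6)(-1) = e^(-1)
The Taylor polynomial is Σ g^(k)(-1)/k! · (x + 1)^k.

(x + 1)^6*e^(-1)/720 + (x + 1)^5*e^(-1)/120 + (x + 1)^4*e^(-1)/24 + (x + 1)^3*e^(-1)/6 + (x + 1)^2*e^(-1)/2 + (x + 1)*e^(-1) + e^(-1)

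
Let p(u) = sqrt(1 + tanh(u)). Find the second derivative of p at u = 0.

-1/4

Substitute the inner expansion into the outer series and collect powers.
The coefficient of u^2 in the expansion is -1/8, so p′′(0) = 2! * (-1/8) = -1/4.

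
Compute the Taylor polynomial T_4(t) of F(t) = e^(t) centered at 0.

[t^0] = 1;  [t^1] = 1;  [t^2] = 1/2;  [t^3] = 1/6;  [t^4] = 1/24.

t^4/24 + t^3/6 + t^2/2 + t + 1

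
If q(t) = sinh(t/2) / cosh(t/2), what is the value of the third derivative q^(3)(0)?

Invert the denominator's series and multiply.
The coefficient of t^3 in the expansion is -1/24, so q′′′(0) = 3! * (-1/24) = -1/4.

-1/4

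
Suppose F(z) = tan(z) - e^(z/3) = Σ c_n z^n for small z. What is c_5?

3887/29160

Expand each term separately and add.
F(0) = -1
F′(0) = 2/3
F′′(0) = -1/9
F′′′(0) = 53/27
F^(4)(0) = -1/81
F^(5)(0) = 3887/243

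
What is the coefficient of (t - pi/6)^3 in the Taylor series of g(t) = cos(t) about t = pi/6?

1/12

c_3 = g′′′(pi/6)/3! = 1/12.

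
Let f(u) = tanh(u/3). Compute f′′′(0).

-2/27

Apply the Taylor formula c_k = f^(k)(a)/k!.
The coefficient of u^3 in the expansion is -1/81, so f′′′(0) = 3! * (-1/81) = -2/27.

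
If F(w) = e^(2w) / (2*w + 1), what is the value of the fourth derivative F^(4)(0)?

Use 1/(1 - r) = Σ r^k on the denominator, then take the Cauchy product.
The coefficient of w^4 in the expansion is 6, so F^(4)(0) = 4! * (6) = 144.

144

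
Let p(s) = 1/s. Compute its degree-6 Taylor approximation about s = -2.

p(-2) = -1/2
p′(-2) = -1/4
p′′(-2) = -1/4
p′′′(-2) = -3/8
p^(4)(-2) = -3/4
p^(5)(-2) = -15/8
p^(6)(-2) = -45/8
Dividing each by k! gives the coefficients c_0, ..., c_6.

-(s + 2)^6/128 - (s + 2)^5/64 - (s + 2)^4/32 - (s + 2)^3/16 - (s + 2)^2/8 - (s + 2)/4 - 1/2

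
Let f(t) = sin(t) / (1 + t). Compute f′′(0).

-2

Write out both Maclaurin series and multiply, keeping only the needed powers.
The coefficient of t^2 in the expansion is -1, so f′′(0) = 2! * (-1) = -2.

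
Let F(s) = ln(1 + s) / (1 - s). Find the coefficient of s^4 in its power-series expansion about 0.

7/12

Use 1/(1 - r) = Σ r^k on the denominator, then take the Cauchy product.
[s^0] = 0;  [s^1] = 1;  [s^2] = 1/2;  [s^3] = 5/6;  [s^4] = 7/12.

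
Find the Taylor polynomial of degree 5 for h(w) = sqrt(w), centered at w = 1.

h(1) = 1
h′(1) = 1/2
h′′(1) = -1/4
h′′′(1) = 3/8
h^(4)(1) = -15/16
h^(5)(1) = 105/32

7*(w - 1)^5/256 - 5*(w - 1)^4/128 + (w - 1)^3/16 - (w - 1)^2/8 + (w - 1)/2 + 1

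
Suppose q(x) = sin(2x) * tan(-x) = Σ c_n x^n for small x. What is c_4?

2/3

Take the Cauchy product of the two expansions.
q(0) = 0
q′(0) = 0
q′′(0) = -4
q′′′(0) = 0
q^(4)(0) = 16
So c_4 = q^(4)(0)/4! = 2/3.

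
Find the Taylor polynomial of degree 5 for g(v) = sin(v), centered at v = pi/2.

(v - pi/2)^4/24 - (v - pi/2)^2/2 + 1

Use the known series and substitute for the argument.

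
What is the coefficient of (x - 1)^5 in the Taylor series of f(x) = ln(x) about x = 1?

Differentiate repeatedly and evaluate at the center.

1/5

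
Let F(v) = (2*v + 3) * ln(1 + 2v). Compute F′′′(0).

Shift and add copies of the series according to the polynomial's terms.
The coefficient of v^3 in the expansion is 4, so F′′′(0) = 3! * (4) = 24.

24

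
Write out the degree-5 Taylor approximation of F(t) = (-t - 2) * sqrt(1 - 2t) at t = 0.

Shift and add copies of the series according to the polynomial's terms.
F(0) = -2
F′(0) = 1
F′′(0) = 4
F′′′(0) = 9
F^(4)(0) = 42
F^(5)(0) = 285

19*t^5/8 + 7*t^4/4 + 3*t^3/2 + 2*t^2 + t - 2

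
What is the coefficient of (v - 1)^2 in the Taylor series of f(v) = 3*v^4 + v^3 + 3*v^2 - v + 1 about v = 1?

24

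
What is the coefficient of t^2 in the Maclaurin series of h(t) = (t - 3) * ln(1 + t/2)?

Multiply each power in the prefactor through the base expansion.
h(0) = 0
h′(0) = -3/2
h′′(0) = 7/4
So c_2 = h′′(0)/2! = 7/8.

7/8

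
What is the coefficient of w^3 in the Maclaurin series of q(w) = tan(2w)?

8/3

Differentiate repeatedly and evaluate at the center.
[w^0] = 0;  [w^1] = 2;  [w^2] = 0;  [w^3] = 8/3.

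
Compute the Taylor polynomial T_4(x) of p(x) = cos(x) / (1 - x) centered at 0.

13*x^4/24 + x^3/2 + x^2/2 + x + 1

Expand each factor separately, then convolve coefficients.
[x^0] = 1;  [x^1] = 1;  [x^2] = 1/2;  [x^3] = 1/2;  [x^4] = 13/24.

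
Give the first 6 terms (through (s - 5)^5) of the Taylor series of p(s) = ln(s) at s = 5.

(s - 5)^5/15625 - (s - 5)^4/2500 + (s - 5)^3/375 - (s - 5)^2/50 + (s - 5)/5 + ln(5)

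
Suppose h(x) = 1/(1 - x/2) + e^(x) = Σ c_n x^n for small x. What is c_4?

Combine the two series term by term.
h(0) = 2
h′(0) = 3/2
h′′(0) = 3/2
h′′′(0) = 7/4
h^(4)(0) = 5/2
So c_4 = h^(4)(0)/4! = 5/48.

5/48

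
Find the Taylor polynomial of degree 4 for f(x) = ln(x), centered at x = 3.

[(x - 3)^0] = ln(3);  [(x - 3)^1] = 1/3;  [(x - 3)^2] = -1/18;  [(x - 3)^3] = 1/81;  [(x - 3)^4] = -1/324.

-(x - 3)^4/324 + (x - 3)^3/81 - (x - 3)^2/18 + (x - 3)/3 + ln(3)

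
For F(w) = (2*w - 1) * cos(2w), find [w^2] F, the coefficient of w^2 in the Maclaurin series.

Multiply each power in the prefactor through the base expansion.
[w^0] = -1;  [w^1] = 2;  [w^2] = 2.
So c_2 = F′′(0)/2! = 2.

2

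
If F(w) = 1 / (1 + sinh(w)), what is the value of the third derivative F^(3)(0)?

Write 1/(1+u) = 1 - u + u^2 - u^3 + ... and substitute the series for u.
The coefficient of w^3 in the expansion is -7/6, so F′′′(0) = 3! * (-7/6) = -7.

-7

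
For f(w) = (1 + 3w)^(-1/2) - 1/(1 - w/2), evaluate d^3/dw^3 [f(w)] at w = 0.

-411/8

Expand each term separately and add.
The coefficient of w^3 in the expansion is -137/16, so f′′′(0) = 3! * (-137/16) = -411/8.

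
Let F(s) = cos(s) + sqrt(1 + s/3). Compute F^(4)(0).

Add the two expansions coefficient-wise.
The coefficient of s^4 in the expansion is 427/10368, so F^(4)(0) = 4! * (427/10368) = 427/432.

427/432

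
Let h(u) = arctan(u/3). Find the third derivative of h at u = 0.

-2/27

Differentiate repeatedly and evaluate at the center.
From the series, [u^3] h = -1/81; multiply by 3! = 6 to get -2/27.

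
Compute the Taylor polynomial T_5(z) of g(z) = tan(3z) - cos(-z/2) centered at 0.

Add the two expansions coefficient-wise.

162*z^5/5 - z^4/384 + 9*z^3 + z^2/8 + 3*z - 1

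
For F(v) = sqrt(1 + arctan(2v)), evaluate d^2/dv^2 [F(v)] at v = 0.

-1

Let u equal the inner series; expand the outer function in u and truncate.
From the series, [v^2] F = -1/2; multiply by 2! = 2 to get -1.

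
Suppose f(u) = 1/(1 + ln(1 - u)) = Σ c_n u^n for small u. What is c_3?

7/3

Substitute the inner expansion into the outer series and collect powers.
f(0) = 1
f′(0) = 1
f′′(0) = 3
f′′′(0) = 14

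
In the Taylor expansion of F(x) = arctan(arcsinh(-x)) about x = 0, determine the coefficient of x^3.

Let u equal the inner series; expand the outer function in u and truncate.
[x^0] = 0;  [x^1] = -1;  [x^2] = 0;  [x^3] = 1/2.

1/2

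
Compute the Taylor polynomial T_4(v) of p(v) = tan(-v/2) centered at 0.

-v^3/24 - v/2

[v^0] = 0;  [v^1] = -1/2;  [v^2] = 0;  [v^3] = -1/24;  [v^4] = 0.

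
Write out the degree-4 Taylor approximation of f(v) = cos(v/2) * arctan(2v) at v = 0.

Write out both Maclaurin series and multiply, keeping only the needed powers.

-35*v^3/12 + 2*v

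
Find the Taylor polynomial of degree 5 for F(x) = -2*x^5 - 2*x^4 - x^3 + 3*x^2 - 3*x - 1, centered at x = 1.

-2*(x - 1)^5 - 12*(x - 1)^4 - 29*(x - 1)^3 - 32*(x - 1)^2 - 18*(x - 1) - 6

[(x - 1)^0] = -6;  [(x - 1)^1] = -18;  [(x - 1)^2] = -32;  [(x - 1)^3] = -29;  [(x - 1)^4] = -12;  [(x - 1)^5] = -2.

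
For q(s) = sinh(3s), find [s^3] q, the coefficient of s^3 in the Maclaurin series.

9/2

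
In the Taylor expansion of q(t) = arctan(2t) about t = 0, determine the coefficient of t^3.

Compute the successive derivatives at the expansion point and divide by k!.
q(0) = 0
q′(0) = 2
q′′(0) = 0
q′′′(0) = -16

-8/3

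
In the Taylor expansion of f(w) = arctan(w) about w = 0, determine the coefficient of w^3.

-1/3

f(0) = 0
f′(0) = 1
f′′(0) = 0
f′′′(0) = -2
So c_3 = f′′′(0)/3! = -1/3.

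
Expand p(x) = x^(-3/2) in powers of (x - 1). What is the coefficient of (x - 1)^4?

315/128

p(1) = 1
p′(1) = -3/2
p′′(1) = 15/4
p′′′(1) = -105/8
p^(4)(1) = 945/16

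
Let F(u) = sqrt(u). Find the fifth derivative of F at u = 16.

105/8388608

Use the known series and substitute for the argument.
The coefficient of (u - 16)^5 in the expansion is 7/67108864, so F^(5)(16) = 5! * (7/67108864) = 105/8388608.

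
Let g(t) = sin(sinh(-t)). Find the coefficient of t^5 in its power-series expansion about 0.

1/15

Let u equal the inner series; expand the outer function in u and truncate.
g(0) = 0
g′(0) = -1
g′′(0) = 0
g′′′(0) = 0
g^(4)(0) = 0
g^(5)(0) = 8
So c_5 = g^(5)(0)/5! = 1/15.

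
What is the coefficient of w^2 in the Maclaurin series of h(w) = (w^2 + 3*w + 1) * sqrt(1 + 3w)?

Shift and add copies of the series according to the polynomial's terms.
[w^0] = 1;  [w^1] = 9/2;  [w^2] = 35/8.
So c_2 = h′′(0)/2! = 35/8.

35/8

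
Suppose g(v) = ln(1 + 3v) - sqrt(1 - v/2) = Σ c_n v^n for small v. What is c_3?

1153/128

Add the two expansions coefficient-wise.
So c_3 = g′′′(0)/3! = 1153/128.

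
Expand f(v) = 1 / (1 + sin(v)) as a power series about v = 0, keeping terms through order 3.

Use the geometric series for the reciprocal, then substitute.
[v^0] = 1;  [v^1] = -1;  [v^2] = 1;  [v^3] = -5/6.

-5*v^3/6 + v^2 - v + 1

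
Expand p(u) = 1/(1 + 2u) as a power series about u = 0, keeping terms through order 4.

16*u^4 - 8*u^3 + 4*u^2 - 2*u + 1

[u^0] = 1;  [u^1] = -2;  [u^2] = 4;  [u^3] = -8;  [u^4] = 16.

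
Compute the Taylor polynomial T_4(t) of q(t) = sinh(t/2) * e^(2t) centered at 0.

Write out both Maclaurin series and multiply, keeping only the needed powers.
q(0) = 0
q′(0) = 1/2
q′′(0) = 2
q′′′(0) = 49/8
q^(4)(0) = 17

17*t^4/24 + 49*t^3/48 + t^2 + t/2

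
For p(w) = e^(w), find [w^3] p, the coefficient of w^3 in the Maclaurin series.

1/6

[w^0] = 1;  [w^1] = 1;  [w^2] = 1/2;  [w^3] = 1/6.
So c_3 = p′′′(0)/3! = 1/6.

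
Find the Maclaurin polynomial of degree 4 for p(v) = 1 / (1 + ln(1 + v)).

Expand as Σ (-1)^k u^k with u equal to the inner function's series.
[v^0] = 1;  [v^1] = -1;  [v^2] = 3/2;  [v^3] = -7/3;  [v^4] = 11/3.

11*v^4/3 - 7*v^3/3 + 3*v^2/2 - v + 1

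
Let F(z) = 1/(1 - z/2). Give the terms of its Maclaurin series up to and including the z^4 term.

z^4/16 + z^3/8 + z^2/4 + z/2 + 1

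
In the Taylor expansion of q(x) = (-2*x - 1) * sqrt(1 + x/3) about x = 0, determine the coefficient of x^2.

-23/72

Multiply each power in the prefactor through the base expansion.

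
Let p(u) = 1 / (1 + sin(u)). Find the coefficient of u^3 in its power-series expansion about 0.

-5/6

Use the geometric series for the reciprocal, then substitute.
p(0) = 1
p′(0) = -1
p′′(0) = 2
p′′′(0) = -5
Dividing each by k! gives the coefficients c_0, ..., c_3.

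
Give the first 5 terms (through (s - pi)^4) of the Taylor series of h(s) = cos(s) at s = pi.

-(s - pi)^4/24 + (s - pi)^2/2 - 1

h(pi) = -1
h′(pi) = 0
h′′(pi) = 1
h′′′(pi) = 0
h^(4)(pi) = -1
The Taylor polynomial is Σ h^(k)(pi)/k! · (s - pi)^k.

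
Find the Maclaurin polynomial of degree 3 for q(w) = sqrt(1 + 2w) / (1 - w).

Take the Cauchy product of the two expansions.
q(0) = 1
q′(0) = 2
q′′(0) = 3
q′′′(0) = 12
Dividing each by k! gives the coefficients c_0, ..., c_3.

2*w^3 + 3*w^2/2 + 2*w + 1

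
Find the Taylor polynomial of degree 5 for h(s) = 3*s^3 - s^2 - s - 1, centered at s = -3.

h(-3) = -88
h′(-3) = 86
h′′(-3) = -56
h′′′(-3) = 18
h^(4)(-3) = 0
h^(5)(-3) = 0
Then c_k = h^(k)(-3)/k! gives each Taylor coefficient.

3*(s + 3)^3 - 28*(s + 3)^2 + 86*(s + 3) - 88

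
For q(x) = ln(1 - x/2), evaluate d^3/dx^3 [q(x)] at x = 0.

From the series, [x^3] q = -1/24; multiply by 3! = 6 to get -1/4.

-1/4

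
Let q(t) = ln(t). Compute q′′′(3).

Compute the successive derivatives at the expansion point and divide by k!.
From the series, [(t - 3)^3] q = 1/81; multiply by 3! = 6 to get 2/27.

2/27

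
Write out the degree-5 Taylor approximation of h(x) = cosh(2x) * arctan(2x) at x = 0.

Take the Cauchy product of the two expansions.
[x^0] = 0;  [x^1] = 2;  [x^2] = 0;  [x^3] = 4/3;  [x^4] = 0;  [x^5] = 12/5.

12*x^5/5 + 4*x^3/3 + 2*x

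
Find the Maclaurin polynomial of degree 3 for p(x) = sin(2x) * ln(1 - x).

Expand each factor separately, then convolve coefficients.
[x^0] = 0;  [x^1] = 0;  [x^2] = -2;  [x^3] = -1.

-x^3 - 2*x^2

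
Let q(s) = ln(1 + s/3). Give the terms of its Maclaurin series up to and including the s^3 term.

s^3/81 - s^2/18 + s/3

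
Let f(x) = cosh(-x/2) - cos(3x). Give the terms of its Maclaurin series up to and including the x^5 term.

Combine the two series term by term.
f(0) = 0
f′(0) = 0
f′′(0) = 37/4
f′′′(0) = 0
f^(4)(0) = -1295/16
f^(5)(0) = 0

-1295*x^4/384 + 37*x^2/8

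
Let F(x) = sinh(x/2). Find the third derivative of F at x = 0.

From the series, [x^3] F = 1/48; multiply by 3! = 6 to get 1/8.

1/8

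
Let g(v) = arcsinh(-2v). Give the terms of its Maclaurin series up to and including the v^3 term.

4*v^3/3 - 2*v

g(0) = 0
g′(0) = -2
g′′(0) = 0
g′′′(0) = 8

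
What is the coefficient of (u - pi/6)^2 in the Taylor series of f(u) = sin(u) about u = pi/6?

f(pi/6) = 1/2
f′(pi/6) = sqrt(3)/2
f′′(pi/6) = -1/2
So c_2 = f′′(pi/6)/2! = -1/4.

-1/4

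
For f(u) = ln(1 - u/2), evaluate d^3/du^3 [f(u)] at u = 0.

-1/4

The coefficient of u^3 in the expansion is -1/24, so f′′′(0) = 3! * (-1/24) = -1/4.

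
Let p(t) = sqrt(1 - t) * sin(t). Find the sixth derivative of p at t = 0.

Write out both Maclaurin series and multiply, keeping only the needed powers.
The coefficient of t^6 in the expansion is -27/1280, so p^(6)(0) = 6! * (-27/1280) = -243/16.

-243/16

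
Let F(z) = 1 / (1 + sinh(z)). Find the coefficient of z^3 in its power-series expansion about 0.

Write 1/(1+u) = 1 - u + u^2 - u^3 + ... and substitute the series for u.
F(0) = 1
F′(0) = -1
F′′(0) = 2
F′′′(0) = -7
Then c_k = F^(k)(0)/k! gives each Taylor coefficient.

-7/6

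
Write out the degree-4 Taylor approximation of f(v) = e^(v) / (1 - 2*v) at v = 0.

211*v^4/8 + 79*v^3/6 + 13*v^2/2 + 3*v + 1

Expand 1/(denominator) as a geometric series and multiply by the numerator's series.
[v^0] = 1;  [v^1] = 3;  [v^2] = 13/2;  [v^3] = 79/6;  [v^4] = 211/8.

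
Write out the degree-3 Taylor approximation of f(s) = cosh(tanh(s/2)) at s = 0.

Compose series: expand the inner function first, then feed it into the outer expansion.
f(0) = 1
f′(0) = 0
f′′(0) = 1/4
f′′′(0) = 0

s^2/8 + 1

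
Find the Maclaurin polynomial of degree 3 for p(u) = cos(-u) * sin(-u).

Take the Cauchy product of the two expansions.

2*u^3/3 - u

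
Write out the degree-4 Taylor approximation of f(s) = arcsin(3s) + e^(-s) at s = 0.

Add the two expansions coefficient-wise.
f(0) = 1
f′(0) = 2
f′′(0) = 1
f′′′(0) = 26
f^(4)(0) = 1
Then c_k = f^(k)(0)/k! gives each Taylor coefficient.

s^4/24 + 13*s^3/3 + s^2/2 + 2*s + 1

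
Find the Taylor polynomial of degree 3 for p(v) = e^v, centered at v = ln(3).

(v - ln(3))^3/2 + 3*(v - ln(3))^2/2 + 3*(v - ln(3)) + 3

p(ln(3)) = 3
p′(ln(3)) = 3
p′′(ln(3)) = 3
p′′′(ln(3)) = 3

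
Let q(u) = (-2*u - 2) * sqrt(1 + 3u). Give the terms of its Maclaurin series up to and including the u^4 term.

Multiply each power in the prefactor through the base expansion.
q(0) = -2
q′(0) = -5
q′′(0) = -3/2
q′′′(0) = -27/4
q^(4)(0) = 567/8
Then c_k = q^(k)(0)/k! gives each Taylor coefficient.

189*u^4/64 - 9*u^3/8 - 3*u^2/4 - 5*u - 2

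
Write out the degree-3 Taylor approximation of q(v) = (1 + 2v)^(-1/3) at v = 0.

-112*v^3/81 + 8*v^2/9 - 2*v/3 + 1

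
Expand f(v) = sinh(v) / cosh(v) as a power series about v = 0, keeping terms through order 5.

Divide the numerator series by the denominator series (power-series long division).
[v^0] = 0;  [v^1] = 1;  [v^2] = 0;  [v^3] = -1/3;  [v^4] = 0;  [v^5] = 2/15.

2*v^5/15 - v^3/3 + v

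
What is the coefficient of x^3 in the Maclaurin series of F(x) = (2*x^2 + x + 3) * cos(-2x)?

Shift and add copies of the series according to the polynomial's terms.

-2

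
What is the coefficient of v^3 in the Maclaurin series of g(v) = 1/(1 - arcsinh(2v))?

Plug the Maclaurin series of the inner function into that of the outer and collect terms.
[v^0] = 1;  [v^1] = 2;  [v^2] = 4;  [v^3] = 20/3.

20/3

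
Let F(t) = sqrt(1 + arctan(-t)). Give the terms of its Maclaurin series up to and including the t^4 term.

Substitute the inner expansion into the outer series and collect powers.
F(0) = 1
F′(0) = -1/2
F′′(0) = -1/4
F′′′(0) = 5/8
F^(4)(0) = 17/16
Then c_k = F^(k)(0)/k! gives each Taylor coefficient.

17*t^4/384 + 5*t^3/48 - t^2/8 - t/2 + 1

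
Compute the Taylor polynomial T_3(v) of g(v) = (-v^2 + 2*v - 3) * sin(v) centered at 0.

-v^3/2 + 2*v^2 - 3*v

Multiply each power in the prefactor through the base expansion.
[v^0] = 0;  [v^1] = -3;  [v^2] = 2;  [v^3] = -1/2.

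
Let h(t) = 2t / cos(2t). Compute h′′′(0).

Write the quotient as an unknown series and match coefficients against numerator = denominator · series.
From the series, [t^3] h = 4; multiply by 3! = 6 to get 24.

24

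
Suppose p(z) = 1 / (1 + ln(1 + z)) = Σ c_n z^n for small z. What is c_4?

11/3

Write 1/(1+u) = 1 - u + u^2 - u^3 + ... and substitute the series for u.
p(0) = 1
p′(0) = -1
p′′(0) = 3
p′′′(0) = -14
p^(4)(0) = 88
So c_4 = p^(4)(0)/4! = 11/3.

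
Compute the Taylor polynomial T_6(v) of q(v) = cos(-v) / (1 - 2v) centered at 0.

40439*v^6/720 + 337*v^5/12 + 337*v^4/24 + 7*v^3 + 7*v^2/2 + 2*v + 1

Write out both Maclaurin series and multiply, keeping only the needed powers.
q(0) = 1
q′(0) = 2
q′′(0) = 7
q′′′(0) = 42
q^(4)(0) = 337
q^(5)(0) = 3370
q^(6)(0) = 40439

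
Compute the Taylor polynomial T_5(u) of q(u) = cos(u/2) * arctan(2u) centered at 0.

6469*u^5/960 - 35*u^3/12 + 2*u

Multiply the two series term by term and collect like powers.
q(0) = 0
q′(0) = 2
q′′(0) = 0
q′′′(0) = -35/2
q^(4)(0) = 0
q^(5)(0) = 6469/8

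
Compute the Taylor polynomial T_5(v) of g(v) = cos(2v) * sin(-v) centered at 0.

Take the Cauchy product of the two expansions.
g(0) = 0
g′(0) = -1
g′′(0) = 0
g′′′(0) = 13
g^(4)(0) = 0
g^(5)(0) = -121

-121*v^5/120 + 13*v^3/6 - v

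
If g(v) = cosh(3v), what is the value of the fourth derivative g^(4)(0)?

From the series, [v^4] g = 27/8; multiply by 4! = 24 to get 81.

81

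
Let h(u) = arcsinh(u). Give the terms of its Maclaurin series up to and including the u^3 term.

-u^3/6 + u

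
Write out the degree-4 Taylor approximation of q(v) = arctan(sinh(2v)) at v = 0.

Substitute the inner expansion into the outer series and collect powers.
q(0) = 0
q′(0) = 2
q′′(0) = 0
q′′′(0) = -8
q^(4)(0) = 0

-4*v^3/3 + 2*v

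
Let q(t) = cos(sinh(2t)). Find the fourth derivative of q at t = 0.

Let u equal the inner series; expand the outer function in u and truncate.
The coefficient of t^4 in the expansion is -2, so q^(4)(0) = 4! * (-2) = -48.

-48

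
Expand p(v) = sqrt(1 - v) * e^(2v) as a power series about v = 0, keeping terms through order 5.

Multiply the two series term by term and collect like powers.
[v^0] = 1;  [v^1] = 3/2;  [v^2] = 7/8;  [v^3] = 1/48;  [v^4] = -53/128;  [v^5] = -1781/3840.

-1781*v^5/3840 - 53*v^4/128 + v^3/48 + 7*v^2/8 + 3*v/2 + 1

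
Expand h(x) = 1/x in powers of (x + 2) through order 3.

-(x + 2)^3/16 - (x + 2)^2/8 - (x + 2)/4 - 1/2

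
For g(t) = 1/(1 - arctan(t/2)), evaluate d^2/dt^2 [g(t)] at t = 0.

Substitute the inner expansion into the outer series and collect powers.
The coefficient of t^2 in the expansion is 1/4, so g′′(0) = 2! * (1/4) = 1/2.

1/2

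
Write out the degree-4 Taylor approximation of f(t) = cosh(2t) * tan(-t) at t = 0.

-7*t^3/3 - t

Expand each factor separately, then convolve coefficients.
f(0) = 0
f′(0) = -1
f′′(0) = 0
f′′′(0) = -14
f^(4)(0) = 0
The Taylor polynomial is Σ f^(k)(0)/k! · t^k.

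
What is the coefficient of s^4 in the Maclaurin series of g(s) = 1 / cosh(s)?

5/24

Invert the denominator's series and multiply.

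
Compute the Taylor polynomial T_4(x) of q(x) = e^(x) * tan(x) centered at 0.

Multiply the two series term by term and collect like powers.
q(0) = 0
q′(0) = 1
q′′(0) = 2
q′′′(0) = 5
q^(4)(0) = 12

x^4/2 + 5*x^3/6 + x^2 + x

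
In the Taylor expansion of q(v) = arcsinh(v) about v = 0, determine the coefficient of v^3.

-1/6

Differentiate repeatedly and evaluate at the center.
[v^0] = 0;  [v^1] = 1;  [v^2] = 0;  [v^3] = -1/6.
So c_3 = q′′′(0)/3! = -1/6.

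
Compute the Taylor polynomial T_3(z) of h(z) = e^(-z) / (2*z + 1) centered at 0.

Multiply the numerator's expansion by the denominator's geometric series.
h(0) = 1
h′(0) = -3
h′′(0) = 13
h′′′(0) = -79

-79*z^3/6 + 13*z^2/2 - 3*z + 1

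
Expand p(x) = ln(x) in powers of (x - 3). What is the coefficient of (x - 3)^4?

-1/324

c_4 = p^(4)(3)/4! = -1/324.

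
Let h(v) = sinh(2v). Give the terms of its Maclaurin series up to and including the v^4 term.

h(0) = 0
h′(0) = 2
h′′(0) = 0
h′′′(0) = 8
h^(4)(0) = 0

4*v^3/3 + 2*v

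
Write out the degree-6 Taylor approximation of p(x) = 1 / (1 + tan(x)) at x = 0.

122*x^6/45 - 32*x^5/15 + 5*x^4/3 - 4*x^3/3 + x^2 - x + 1

Use the geometric series for the reciprocal, then substitute.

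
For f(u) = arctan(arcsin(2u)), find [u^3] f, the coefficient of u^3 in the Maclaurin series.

Let u equal the inner series; expand the outer function in u and truncate.
f(0) = 0
f′(0) = 2
f′′(0) = 0
f′′′(0) = -8
The Taylor polynomial is Σ f^(k)(0)/k! · u^k.

-4/3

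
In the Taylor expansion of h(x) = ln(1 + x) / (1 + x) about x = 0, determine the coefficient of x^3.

11/6

Take the Cauchy product of the two expansions.
So c_3 = h′′′(0)/3! = 11/6.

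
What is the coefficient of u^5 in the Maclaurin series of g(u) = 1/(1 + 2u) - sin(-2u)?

Add the two expansions coefficient-wise.
[u^0] = 1;  [u^1] = 0;  [u^2] = 4;  [u^3] = -28/3;  [u^4] = 16;  [u^5] = -476/15.

-476/15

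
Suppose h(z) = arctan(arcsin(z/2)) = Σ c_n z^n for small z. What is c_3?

Compose series: expand the inner function first, then feed it into the outer expansion.
h(0) = 0
h′(0) = 1/2
h′′(0) = 0
h′′′(0) = -1/8
The Taylor polynomial is Σ h^(k)(0)/k! · z^k.

-1/48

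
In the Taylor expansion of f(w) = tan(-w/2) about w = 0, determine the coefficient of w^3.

-1/24

Apply the Taylor formula c_k = f^(k)(a)/k!.
f(0) = 0
f′(0) = -1/2
f′′(0) = 0
f′′′(0) = -1/4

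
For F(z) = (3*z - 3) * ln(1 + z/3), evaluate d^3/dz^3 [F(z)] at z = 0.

-11/9

Shift and add copies of the series according to the polynomial's terms.
The coefficient of z^3 in the expansion is -11/54, so F′′′(0) = 3! * (-11/54) = -11/9.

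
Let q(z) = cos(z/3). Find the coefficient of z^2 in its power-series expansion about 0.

-1/18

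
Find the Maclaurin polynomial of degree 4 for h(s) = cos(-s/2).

s^4/384 - s^2/8 + 1

h(0) = 1
h′(0) = 0
h′′(0) = -1/4
h′′′(0) = 0
h^(4)(0) = 1/16
Dividing each by k! gives the coefficients c_0, ..., c_4.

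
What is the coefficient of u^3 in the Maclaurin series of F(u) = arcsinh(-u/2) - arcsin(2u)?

-21/16

Expand each term separately and add.
F(0) = 0
F′(0) = -5/2
F′′(0) = 0
F′′′(0) = -63/8
Dividing each by k! gives the coefficients c_0, ..., c_3.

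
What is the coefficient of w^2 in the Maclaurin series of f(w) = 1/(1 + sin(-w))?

Plug the Maclaurin series of the inner function into that of the outer and collect terms.

1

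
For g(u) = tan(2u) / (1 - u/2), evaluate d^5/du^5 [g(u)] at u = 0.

607

Expand each factor separately, then convolve coefficients.
From the series, [u^5] g = 607/120; multiply by 5! = 120 to get 607.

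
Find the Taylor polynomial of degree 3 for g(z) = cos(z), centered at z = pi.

(z - pi)^2/2 - 1

Apply the Taylor formula c_k = f^(k)(a)/k!.
g(pi) = -1
g′(pi) = 0
g′′(pi) = 1
g′′′(pi) = 0
The Taylor polynomial is Σ g^(k)(pi)/k! · (z - pi)^k.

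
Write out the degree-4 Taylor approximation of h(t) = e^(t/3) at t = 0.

t^4/1944 + t^3/162 + t^2/18 + t/3 + 1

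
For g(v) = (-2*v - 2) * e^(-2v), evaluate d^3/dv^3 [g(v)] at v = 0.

-8

Distribute the polynomial across the series and collect like powers.
The coefficient of v^3 in the expansion is -4/3, so g′′′(0) = 3! * (-4/3) = -8.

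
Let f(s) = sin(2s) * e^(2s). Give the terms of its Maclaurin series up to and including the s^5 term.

Expand each factor separately, then convolve coefficients.
f(0) = 0
f′(0) = 2
f′′(0) = 8
f′′′(0) = 16
f^(4)(0) = 0
f^(5)(0) = -128
Dividing each by k! gives the coefficients c_0, ..., c_5.

-16*s^5/15 + 8*s^3/3 + 4*s^2 + 2*s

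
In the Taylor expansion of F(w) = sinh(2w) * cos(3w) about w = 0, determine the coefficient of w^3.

Multiply the two series term by term and collect like powers.
So c_3 = F′′′(0)/3! = -23/3.

-23/3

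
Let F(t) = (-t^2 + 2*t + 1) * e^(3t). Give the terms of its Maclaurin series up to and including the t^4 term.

Multiply each power in the prefactor through the base expansion.
F(0) = 1
F′(0) = 5
F′′(0) = 19
F′′′(0) = 63
F^(4)(0) = 189

63*t^4/8 + 21*t^3/2 + 19*t^2/2 + 5*t + 1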